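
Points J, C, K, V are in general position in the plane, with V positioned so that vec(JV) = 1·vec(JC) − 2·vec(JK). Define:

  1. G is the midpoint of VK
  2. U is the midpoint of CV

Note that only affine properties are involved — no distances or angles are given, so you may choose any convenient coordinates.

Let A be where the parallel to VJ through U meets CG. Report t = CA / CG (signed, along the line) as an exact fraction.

Choose coordinates J = (0, 0), C = (1, 0), K = (0, 1), V = (1, -2).
1. G is the midpoint of VK ⇒ G = (1/2, -1/2)
2. U is the midpoint of CV ⇒ U = (1, -1)
through U parallel to VJ: direction (-1, 2); meets CG at A = (2/3, -1/3)
A = C + t·(G−C) with t = 2/3

t = 2/3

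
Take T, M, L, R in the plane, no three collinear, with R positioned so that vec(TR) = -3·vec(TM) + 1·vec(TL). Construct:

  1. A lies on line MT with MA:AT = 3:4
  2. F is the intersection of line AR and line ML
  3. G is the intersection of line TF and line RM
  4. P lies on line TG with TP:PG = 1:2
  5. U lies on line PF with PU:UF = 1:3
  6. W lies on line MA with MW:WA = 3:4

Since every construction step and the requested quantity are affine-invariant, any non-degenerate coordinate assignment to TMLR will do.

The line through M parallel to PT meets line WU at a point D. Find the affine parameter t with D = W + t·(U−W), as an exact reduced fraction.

t = -9/40

Work in coordinates with T = (0, 0), M = (1, 0), L = (0, 1), R = (-3, 1).
1. A lies on line MT with MA:AT = 3:4 ⇒ A = (4/7, 0)
2. F is the intersection of line AR and line ML ⇒ F = (7/6, -1/6)
3. G is the intersection of line TF and line RM ⇒ G = (7/3, -1/3)
4. P lies on line TG with TP:PG = 1:2 ⇒ P = (7/9, -1/9)
5. U lies on line PF with PU:UF = 1:3 ⇒ U = (7/8, -1/8)
6. W lies on line MA with MW:WA = 3:4 ⇒ W = (40/49, 0)
through M parallel to PT: direction (-7/9, 1/9); meets WU at D = (257/320, 9/320)
D = W + t·(U−W) with t = -9/40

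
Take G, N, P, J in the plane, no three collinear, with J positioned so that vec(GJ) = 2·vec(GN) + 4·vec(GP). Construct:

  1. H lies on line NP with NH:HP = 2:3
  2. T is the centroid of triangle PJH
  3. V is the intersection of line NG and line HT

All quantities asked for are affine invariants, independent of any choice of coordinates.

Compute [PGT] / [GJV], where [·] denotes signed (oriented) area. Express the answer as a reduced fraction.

Choose coordinates G = (0, 0), N = (1, 0), P = (0, 1), J = (2, 4).
1. H lies on line NP with NH:HP = 2:3 ⇒ H = (3/5, 2/5)
2. T is the centroid of triangle PJH ⇒ T = (13/15, 9/5)
3. V is the intersection of line NG and line HT ⇒ V = (11/21, 0)
2·[PGT] = 13/15, 2·[GJV] = -44/21
[PGT]:[GJV] = 13/15:-44/21 = -91/220

[PGT]:[GJV] = -91/220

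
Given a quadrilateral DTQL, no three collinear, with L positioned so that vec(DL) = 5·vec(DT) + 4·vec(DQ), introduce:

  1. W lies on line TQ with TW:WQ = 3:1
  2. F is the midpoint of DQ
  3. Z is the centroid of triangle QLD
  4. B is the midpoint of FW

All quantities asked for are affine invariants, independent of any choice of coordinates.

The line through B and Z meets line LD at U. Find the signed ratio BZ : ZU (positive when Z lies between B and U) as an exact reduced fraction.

Set D = (0, 0), T = (1, 0), Q = (0, 1), L = (5, 4); any affine frame gives the same invariant.
1. W lies on line TQ with TW:WQ = 3:1 ⇒ W = (1/4, 3/4)
2. F is the midpoint of DQ ⇒ F = (0, 1/2)
3. Z is the centroid of triangle QLD ⇒ Z = (5/3, 5/3)
4. B is the midpoint of FW ⇒ B = (1/8, 5/8)
line BZ meets LD at U = (100/23, 80/23)
Z = B + t·(U−B) with t = 23/63, so BZ:ZU = 23/63:40/63

BZ:ZU = 23/40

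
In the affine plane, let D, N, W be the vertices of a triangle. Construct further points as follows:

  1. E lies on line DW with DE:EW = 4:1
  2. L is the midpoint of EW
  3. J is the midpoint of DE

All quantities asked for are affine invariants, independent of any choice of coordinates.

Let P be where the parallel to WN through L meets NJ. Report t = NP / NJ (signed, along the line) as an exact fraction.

t = 1/6

Work in coordinates with D = (0, 0), N = (1, 0), W = (0, 1).
1. E lies on line DW with DE:EW = 4:1 ⇒ E = (0, 4/5)
2. L is the midpoint of EW ⇒ L = (0, 9/10)
3. J is the midpoint of DE ⇒ J = (0, 2/5)
through L parallel to WN: direction (1, -1); meets NJ at P = (5/6, 1/15)
P = N + t·(J−N) with t = 1/6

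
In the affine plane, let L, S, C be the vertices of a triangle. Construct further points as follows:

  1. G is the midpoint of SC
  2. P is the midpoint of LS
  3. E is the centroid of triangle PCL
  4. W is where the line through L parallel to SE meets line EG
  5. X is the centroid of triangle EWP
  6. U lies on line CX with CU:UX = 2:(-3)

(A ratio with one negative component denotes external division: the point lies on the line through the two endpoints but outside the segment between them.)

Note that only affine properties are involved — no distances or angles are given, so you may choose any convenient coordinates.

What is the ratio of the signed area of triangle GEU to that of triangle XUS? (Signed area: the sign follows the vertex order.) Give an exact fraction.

[GEU]:[XUS] = 31/78

Choose coordinates L = (0, 0), S = (1, 0), C = (0, 1).
1. G is the midpoint of SC ⇒ G = (1/2, 1/2)
2. P is the midpoint of LS ⇒ P = (1/2, 0)
3. E is the centroid of triangle PCL ⇒ E = (1/6, 1/3)
4. W is where the line through L parallel to SE meets line EG ⇒ W = (-5/18, 1/9)
5. X is the centroid of triangle EWP ⇒ X = (7/54, 4/27)
6. U lies on line CX with CU:UX = 2:(-3) ⇒ U = (-7/27, 73/27)
2·[GEU] = -31/36, 2·[XUS] = -13/6
[GEU]:[XUS] = -31/36:-13/6 = 31/78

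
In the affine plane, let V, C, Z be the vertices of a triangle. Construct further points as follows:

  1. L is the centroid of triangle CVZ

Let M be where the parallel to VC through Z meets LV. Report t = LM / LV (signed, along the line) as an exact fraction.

Set V = (0, 0), C = (1, 0), Z = (0, 1); any affine frame gives the same invariant.
1. L is the centroid of triangle CVZ ⇒ L = (1/3, 1/3)
through Z parallel to VC: direction (1, 0); meets LV at M = (1, 1)
M = L + t·(V−L) with t = -2

t = -2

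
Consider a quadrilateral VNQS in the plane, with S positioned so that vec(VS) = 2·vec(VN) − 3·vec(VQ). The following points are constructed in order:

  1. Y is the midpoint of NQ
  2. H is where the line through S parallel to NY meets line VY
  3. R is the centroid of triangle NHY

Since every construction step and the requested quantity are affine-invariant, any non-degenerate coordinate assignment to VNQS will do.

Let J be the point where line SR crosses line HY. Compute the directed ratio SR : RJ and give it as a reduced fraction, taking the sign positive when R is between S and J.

Work in coordinates with V = (0, 0), N = (1, 0), Q = (0, 1), S = (2, -3).
1. Y is the midpoint of NQ ⇒ Y = (1/2, 1/2)
2. H is where the line through S parallel to NY meets line VY ⇒ H = (-1/2, -1/2)
3. R is the centroid of triangle NHY ⇒ R = (1/3, 0)
line SR meets HY at J = (3/14, 3/14)
R = S + t·(J−S) with t = 14/15, so SR:RJ = 14/15:1/15

SR:RJ = 14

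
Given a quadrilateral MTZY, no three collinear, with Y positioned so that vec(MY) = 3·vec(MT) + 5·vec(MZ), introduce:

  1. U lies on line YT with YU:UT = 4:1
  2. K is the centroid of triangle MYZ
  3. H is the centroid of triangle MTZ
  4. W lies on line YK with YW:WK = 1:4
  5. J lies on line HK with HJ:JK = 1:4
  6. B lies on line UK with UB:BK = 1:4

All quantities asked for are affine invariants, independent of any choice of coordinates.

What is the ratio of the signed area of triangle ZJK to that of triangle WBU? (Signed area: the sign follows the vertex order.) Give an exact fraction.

Assign M = (0, 0), T = (1, 0), Z = (0, 1), Y = (3, 5) — the answer is frame-independent, so this choice is without loss of generality.
1. U lies on line YT with YU:UT = 4:1 ⇒ U = (7/5, 1)
2. K is the centroid of triangle MYZ ⇒ K = (1, 2)
3. H is the centroid of triangle MTZ ⇒ H = (1/3, 1/3)
4. W lies on line YK with YW:WK = 1:4 ⇒ W = (13/5, 22/5)
5. J lies on line HK with HJ:JK = 1:4 ⇒ J = (7/15, 2/3)
6. B lies on line UK with UB:BK = 1:4 ⇒ B = (33/25, 6/5)
2·[ZJK] = 4/5, 2·[WBU] = 64/125
[ZJK]:[WBU] = 4/5:64/125 = 25/16

[ZJK]:[WBU] = 25/16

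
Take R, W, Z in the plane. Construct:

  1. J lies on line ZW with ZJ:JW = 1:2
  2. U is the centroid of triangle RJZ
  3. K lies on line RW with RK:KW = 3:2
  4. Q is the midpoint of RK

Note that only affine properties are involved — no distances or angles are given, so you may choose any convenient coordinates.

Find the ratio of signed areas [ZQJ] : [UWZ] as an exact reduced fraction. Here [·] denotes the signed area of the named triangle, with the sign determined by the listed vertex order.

[ZQJ]:[UWZ] = 7/10

Choose coordinates R = (0, 0), W = (1, 0), Z = (0, 1).
1. J lies on line ZW with ZJ:JW = 1:2 ⇒ J = (1/3, 2/3)
2. U is the centroid of triangle RJZ ⇒ U = (1/9, 5/9)
3. K lies on line RW with RK:KW = 3:2 ⇒ K = (3/5, 0)
4. Q is the midpoint of RK ⇒ Q = (3/10, 0)
2·[ZQJ] = 7/30, 2·[UWZ] = 1/3
[ZQJ]:[UWZ] = 7/30:1/3 = 7/10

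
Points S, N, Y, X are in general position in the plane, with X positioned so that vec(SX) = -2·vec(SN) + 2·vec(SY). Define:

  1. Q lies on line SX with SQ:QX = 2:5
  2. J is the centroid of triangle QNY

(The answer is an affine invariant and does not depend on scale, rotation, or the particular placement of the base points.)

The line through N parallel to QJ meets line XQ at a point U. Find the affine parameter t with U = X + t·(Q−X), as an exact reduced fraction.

Set S = (0, 0), N = (1, 0), Y = (0, 1), X = (-2, 2); any affine frame gives the same invariant.
1. Q lies on line SX with SQ:QX = 2:5 ⇒ Q = (-4/7, 4/7)
2. J is the centroid of triangle QNY ⇒ J = (1/7, 11/21)
through N parallel to QJ: direction (5/7, -1/21); meets XQ at U = (-1/14, 1/14)
U = X + t·(Q−X) with t = 27/20

t = 27/20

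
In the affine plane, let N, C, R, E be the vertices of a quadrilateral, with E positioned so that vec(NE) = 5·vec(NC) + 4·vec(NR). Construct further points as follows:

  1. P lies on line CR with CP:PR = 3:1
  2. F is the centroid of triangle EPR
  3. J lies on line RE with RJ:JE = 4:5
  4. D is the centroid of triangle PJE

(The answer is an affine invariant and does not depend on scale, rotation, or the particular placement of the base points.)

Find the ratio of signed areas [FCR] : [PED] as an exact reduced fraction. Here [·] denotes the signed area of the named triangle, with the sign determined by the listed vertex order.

Work in coordinates with N = (0, 0), C = (1, 0), R = (0, 1), E = (5, 4).
1. P lies on line CR with CP:PR = 3:1 ⇒ P = (1/4, 3/4)
2. F is the centroid of triangle EPR ⇒ F = (7/4, 23/12)
3. J lies on line RE with RJ:JE = 4:5 ⇒ J = (20/9, 7/3)
4. D is the centroid of triangle PJE ⇒ D = (269/108, 85/36)
2·[FCR] = -8/3, 2·[PED] = 10/27
[FCR]:[PED] = -8/3:10/27 = -36/5

[FCR]:[PED] = -36/5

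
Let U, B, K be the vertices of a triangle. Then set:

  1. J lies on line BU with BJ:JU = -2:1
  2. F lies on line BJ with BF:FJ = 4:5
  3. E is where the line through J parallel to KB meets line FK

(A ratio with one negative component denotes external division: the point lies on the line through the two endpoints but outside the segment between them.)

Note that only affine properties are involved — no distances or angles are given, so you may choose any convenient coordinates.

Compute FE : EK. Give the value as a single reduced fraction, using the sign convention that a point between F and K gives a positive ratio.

FE:EK = -5/9

Set U = (0, 0), B = (1, 0), K = (0, 1); any affine frame gives the same invariant.
1. J lies on line BU with BJ:JU = -2:1 ⇒ J = (-1, 0)
2. F lies on line BJ with BF:FJ = 4:5 ⇒ F = (1/9, 0)
3. E is where the line through J parallel to KB meets line FK ⇒ E = (1/4, -5/4)
E = F + t·(K−F) with t = -5/4, so FE:EK = t:(1−t) = -5/4:9/4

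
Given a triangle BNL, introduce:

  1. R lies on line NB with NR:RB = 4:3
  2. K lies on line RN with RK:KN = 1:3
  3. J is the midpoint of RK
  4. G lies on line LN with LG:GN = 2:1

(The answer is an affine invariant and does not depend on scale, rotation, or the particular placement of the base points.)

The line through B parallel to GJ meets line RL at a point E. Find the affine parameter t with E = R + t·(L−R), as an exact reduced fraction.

t = 6/13

Choose coordinates B = (0, 0), N = (1, 0), L = (0, 1).
1. R lies on line NB with NR:RB = 4:3 ⇒ R = (3/7, 0)
2. K lies on line RN with RK:KN = 1:3 ⇒ K = (4/7, 0)
3. J is the midpoint of RK ⇒ J = (1/2, 0)
4. G lies on line LN with LG:GN = 2:1 ⇒ G = (2/3, 1/3)
through B parallel to GJ: direction (-1/6, -1/3); meets RL at E = (3/13, 6/13)
E = R + t·(L−R) with t = 6/13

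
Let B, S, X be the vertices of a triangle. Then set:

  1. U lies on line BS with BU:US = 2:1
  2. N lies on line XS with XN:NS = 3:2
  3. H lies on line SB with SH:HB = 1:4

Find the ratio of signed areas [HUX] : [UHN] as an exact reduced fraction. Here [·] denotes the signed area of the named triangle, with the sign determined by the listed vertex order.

[HUX]:[UHN] = -5/2

Set B = (0, 0), S = (1, 0), X = (0, 1); any affine frame gives the same invariant.
1. U lies on line BS with BU:US = 2:1 ⇒ U = (2/3, 0)
2. N lies on line XS with XN:NS = 3:2 ⇒ N = (3/5, 2/5)
3. H lies on line SB with SH:HB = 1:4 ⇒ H = (4/5, 0)
2·[HUX] = -2/15, 2·[UHN] = 4/75
[HUX]:[UHN] = -2/15:4/75 = -5/2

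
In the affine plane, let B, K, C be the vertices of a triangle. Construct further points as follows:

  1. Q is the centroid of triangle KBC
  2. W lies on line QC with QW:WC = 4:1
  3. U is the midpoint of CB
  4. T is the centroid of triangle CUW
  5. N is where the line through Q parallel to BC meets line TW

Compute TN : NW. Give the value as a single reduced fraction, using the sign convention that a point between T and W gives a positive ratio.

TN:NW = -7/6

Assign B = (0, 0), K = (1, 0), C = (0, 1) — the answer is frame-independent, so this choice is without loss of generality.
1. Q is the centroid of triangle KBC ⇒ Q = (1/3, 1/3)
2. W lies on line QC with QW:WC = 4:1 ⇒ W = (1/15, 13/15)
3. U is the midpoint of CB ⇒ U = (0, 1/2)
4. T is the centroid of triangle CUW ⇒ T = (1/45, 71/90)
5. N is where the line through Q parallel to BC meets line TW ⇒ N = (1/3, 4/3)
N = T + t·(W−T) with t = 7, so TN:NW = t:(1−t) = 7:-6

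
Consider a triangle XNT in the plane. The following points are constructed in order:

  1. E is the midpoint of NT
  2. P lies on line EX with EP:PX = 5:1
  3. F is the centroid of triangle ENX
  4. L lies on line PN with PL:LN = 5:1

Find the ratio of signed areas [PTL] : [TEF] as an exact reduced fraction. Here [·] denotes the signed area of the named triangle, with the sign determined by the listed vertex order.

Set X = (0, 0), N = (1, 0), T = (0, 1); any affine frame gives the same invariant.
1. E is the midpoint of NT ⇒ E = (1/2, 1/2)
2. P lies on line EX with EP:PX = 5:1 ⇒ P = (1/12, 1/12)
3. F is the centroid of triangle ENX ⇒ F = (1/2, 1/6)
4. L lies on line PN with PL:LN = 5:1 ⇒ L = (61/72, 1/72)
2·[PTL] = -25/36, 2·[TEF] = -1/6
[PTL]:[TEF] = -25/36:-1/6 = 25/6

[PTL]:[TEF] = 25/6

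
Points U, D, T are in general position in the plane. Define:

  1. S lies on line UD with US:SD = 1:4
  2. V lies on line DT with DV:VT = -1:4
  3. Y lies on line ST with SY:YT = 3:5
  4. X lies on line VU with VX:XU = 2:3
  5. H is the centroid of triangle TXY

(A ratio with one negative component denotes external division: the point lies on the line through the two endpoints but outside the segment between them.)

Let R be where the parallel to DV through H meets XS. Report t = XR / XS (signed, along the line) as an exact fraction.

t = -1/4

Set U = (0, 0), D = (1, 0), T = (0, 1); any affine frame gives the same invariant.
1. S lies on line UD with US:SD = 1:4 ⇒ S = (1/5, 0)
2. V lies on line DT with DV:VT = -1:4 ⇒ V = (4/3, -1/3)
3. Y lies on line ST with SY:YT = 3:5 ⇒ Y = (1/8, 3/8)
4. X lies on line VU with VX:XU = 2:3 ⇒ X = (4/5, -1/5)
5. H is the centroid of triangle TXY ⇒ H = (37/120, 47/120)
through H parallel to DV: direction (1/3, -1/3); meets XS at R = (19/20, -1/4)
R = X + t·(S−X) with t = -1/4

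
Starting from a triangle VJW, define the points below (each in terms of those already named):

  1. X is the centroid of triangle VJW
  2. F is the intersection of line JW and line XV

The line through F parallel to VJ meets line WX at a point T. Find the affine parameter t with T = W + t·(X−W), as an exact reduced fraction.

t = 3/4

Work in coordinates with V = (0, 0), J = (1, 0), W = (0, 1).
1. X is the centroid of triangle VJW ⇒ X = (1/3, 1/3)
2. F is the intersection of line JW and line XV ⇒ F = (1/2, 1/2)
through F parallel to VJ: direction (1, 0); meets WX at T = (1/4, 1/2)
T = W + t·(X−W) with t = 3/4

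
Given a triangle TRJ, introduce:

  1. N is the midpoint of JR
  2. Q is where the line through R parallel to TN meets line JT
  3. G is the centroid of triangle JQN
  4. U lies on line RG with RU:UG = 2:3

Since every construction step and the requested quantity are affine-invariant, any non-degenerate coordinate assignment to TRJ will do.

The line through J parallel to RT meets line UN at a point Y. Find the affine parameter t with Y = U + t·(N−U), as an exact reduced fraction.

t = 28/13

Assign T = (0, 0), R = (1, 0), J = (0, 1) — the answer is frame-independent, so this choice is without loss of generality.
1. N is the midpoint of JR ⇒ N = (1/2, 1/2)
2. Q is where the line through R parallel to TN meets line JT ⇒ Q = (0, -1)
3. G is the centroid of triangle JQN ⇒ G = (1/6, 1/6)
4. U lies on line RG with RU:UG = 2:3 ⇒ U = (2/3, 1/15)
through J parallel to RT: direction (-1, 0); meets UN at Y = (4/13, 1)
Y = U + t·(N−U) with t = 28/13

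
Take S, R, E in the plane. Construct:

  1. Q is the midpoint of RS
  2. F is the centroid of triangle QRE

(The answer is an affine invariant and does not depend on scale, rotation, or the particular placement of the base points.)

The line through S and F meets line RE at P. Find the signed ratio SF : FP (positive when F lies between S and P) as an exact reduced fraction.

SF:FP = 5

Assign S = (0, 0), R = (1, 0), E = (0, 1) — the answer is frame-independent, so this choice is without loss of generality.
1. Q is the midpoint of RS ⇒ Q = (1/2, 0)
2. F is the centroid of triangle QRE ⇒ F = (1/2, 1/3)
line SF meets RE at P = (3/5, 2/5)
F = S + t·(P−S) with t = 5/6, so SF:FP = 5/6:1/6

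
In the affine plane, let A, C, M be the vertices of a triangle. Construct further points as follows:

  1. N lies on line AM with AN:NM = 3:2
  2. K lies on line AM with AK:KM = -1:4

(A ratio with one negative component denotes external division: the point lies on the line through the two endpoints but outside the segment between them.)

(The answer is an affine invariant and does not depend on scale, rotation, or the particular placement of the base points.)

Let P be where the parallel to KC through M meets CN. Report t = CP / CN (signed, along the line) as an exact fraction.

Assign A = (0, 0), C = (1, 0), M = (0, 1) — the answer is frame-independent, so this choice is without loss of generality.
1. N lies on line AM with AN:NM = 3:2 ⇒ N = (0, 3/5)
2. K lies on line AM with AK:KM = -1:4 ⇒ K = (0, -1/3)
through M parallel to KC: direction (1, 1/3); meets CN at P = (-3/7, 6/7)
P = C + t·(N−C) with t = 10/7

t = 10/7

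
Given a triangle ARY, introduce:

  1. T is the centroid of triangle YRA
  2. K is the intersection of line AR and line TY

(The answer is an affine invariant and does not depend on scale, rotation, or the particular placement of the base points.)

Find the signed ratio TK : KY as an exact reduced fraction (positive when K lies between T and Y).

TK:KY = -1/3

Work in coordinates with A = (0, 0), R = (1, 0), Y = (0, 1).
1. T is the centroid of triangle YRA ⇒ T = (1/3, 1/3)
2. K is the intersection of line AR and line TY ⇒ K = (1/2, 0)
K = T + t·(Y−T) with t = -1/2, so TK:KY = t:(1−t) = -1/2:3/2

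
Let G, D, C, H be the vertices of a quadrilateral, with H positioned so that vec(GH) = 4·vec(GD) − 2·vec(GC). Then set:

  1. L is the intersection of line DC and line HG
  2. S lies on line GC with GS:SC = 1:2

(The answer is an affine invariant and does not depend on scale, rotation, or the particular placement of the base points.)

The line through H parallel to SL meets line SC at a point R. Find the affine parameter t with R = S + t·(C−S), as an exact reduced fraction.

Work in coordinates with G = (0, 0), D = (1, 0), C = (0, 1), H = (4, -2).
1. L is the intersection of line DC and line HG ⇒ L = (2, -1)
2. S lies on line GC with GS:SC = 1:2 ⇒ S = (0, 1/3)
through H parallel to SL: direction (2, -4/3); meets SC at R = (0, 2/3)
R = S + t·(C−S) with t = 1/2

t = 1/2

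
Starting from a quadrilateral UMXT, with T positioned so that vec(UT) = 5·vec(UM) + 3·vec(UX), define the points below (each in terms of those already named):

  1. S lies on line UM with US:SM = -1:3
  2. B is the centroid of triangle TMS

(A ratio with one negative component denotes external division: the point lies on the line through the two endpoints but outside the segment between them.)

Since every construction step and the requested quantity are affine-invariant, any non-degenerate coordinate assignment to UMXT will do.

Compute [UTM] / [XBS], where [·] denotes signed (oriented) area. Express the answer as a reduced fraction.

Choose coordinates U = (0, 0), M = (1, 0), X = (0, 1), T = (5, 3).
1. S lies on line UM with US:SM = -1:3 ⇒ S = (-1/2, 0)
2. B is the centroid of triangle TMS ⇒ B = (11/6, 1)
2·[UTM] = -3, 2·[XBS] = -11/6
[UTM]:[XBS] = -3:-11/6 = 18/11

[UTM]:[XBS] = 18/11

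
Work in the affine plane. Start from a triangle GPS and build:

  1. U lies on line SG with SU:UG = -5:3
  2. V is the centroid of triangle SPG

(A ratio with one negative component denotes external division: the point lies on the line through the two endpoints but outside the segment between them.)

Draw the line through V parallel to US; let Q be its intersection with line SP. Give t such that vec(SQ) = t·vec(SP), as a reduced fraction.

t = 1/3

Work in coordinates with G = (0, 0), P = (1, 0), S = (0, 1).
1. U lies on line SG with SU:UG = -5:3 ⇒ U = (0, -3/2)
2. V is the centroid of triangle SPG ⇒ V = (1/3, 1/3)
through V parallel to US: direction (0, 5/2); meets SP at Q = (1/3, 2/3)
Q = S + t·(P−S) with t = 1/3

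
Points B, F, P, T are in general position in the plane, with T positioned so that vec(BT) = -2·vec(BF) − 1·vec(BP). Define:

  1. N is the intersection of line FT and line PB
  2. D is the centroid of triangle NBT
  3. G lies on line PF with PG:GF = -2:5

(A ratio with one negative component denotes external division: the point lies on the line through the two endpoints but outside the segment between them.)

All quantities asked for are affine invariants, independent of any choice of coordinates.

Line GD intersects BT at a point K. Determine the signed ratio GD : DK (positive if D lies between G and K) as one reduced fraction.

Assign B = (0, 0), F = (1, 0), P = (0, 1), T = (-2, -1) — the answer is frame-independent, so this choice is without loss of generality.
1. N is the intersection of line FT and line PB ⇒ N = (0, -1/3)
2. D is the centroid of triangle NBT ⇒ D = (-2/3, -4/9)
3. G lies on line PF with PG:GF = -2:5 ⇒ G = (-2/3, 5/3)
line GD meets BT at K = (-2/3, -1/3)
D = G + t·(K−G) with t = 19/18, so GD:DK = 19/18:-1/18

GD:DK = -19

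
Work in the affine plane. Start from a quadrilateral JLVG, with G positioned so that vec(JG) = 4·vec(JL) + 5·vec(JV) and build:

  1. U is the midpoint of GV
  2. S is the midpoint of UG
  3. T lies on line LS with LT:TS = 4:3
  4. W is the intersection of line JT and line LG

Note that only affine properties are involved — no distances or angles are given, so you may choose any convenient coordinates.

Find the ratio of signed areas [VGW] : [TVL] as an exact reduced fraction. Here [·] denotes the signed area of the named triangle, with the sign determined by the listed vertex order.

Work in coordinates with J = (0, 0), L = (1, 0), V = (0, 1), G = (4, 5).
1. U is the midpoint of GV ⇒ U = (2, 3)
2. S is the midpoint of UG ⇒ S = (3, 4)
3. T lies on line LS with LT:TS = 4:3 ⇒ T = (15/7, 16/7)
4. W is the intersection of line JT and line LG ⇒ W = (25/9, 80/27)
2·[VGW] = -88/27, 2·[TVL] = 24/7
[VGW]:[TVL] = -88/27:24/7 = -77/81

[VGW]:[TVL] = -77/81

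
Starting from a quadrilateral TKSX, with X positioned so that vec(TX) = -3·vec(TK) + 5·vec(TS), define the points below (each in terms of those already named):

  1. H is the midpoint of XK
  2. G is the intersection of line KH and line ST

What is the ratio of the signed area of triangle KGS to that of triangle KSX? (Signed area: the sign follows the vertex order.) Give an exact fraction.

Choose coordinates T = (0, 0), K = (1, 0), S = (0, 1), X = (-3, 5).
1. H is the midpoint of XK ⇒ H = (-1, 5/2)
2. G is the intersection of line KH and line ST ⇒ G = (0, 5/4)
2·[KGS] = 1/4, 2·[KSX] = -1
[KGS]:[KSX] = 1/4:-1 = -1/4

[KGS]:[KSX] = -1/4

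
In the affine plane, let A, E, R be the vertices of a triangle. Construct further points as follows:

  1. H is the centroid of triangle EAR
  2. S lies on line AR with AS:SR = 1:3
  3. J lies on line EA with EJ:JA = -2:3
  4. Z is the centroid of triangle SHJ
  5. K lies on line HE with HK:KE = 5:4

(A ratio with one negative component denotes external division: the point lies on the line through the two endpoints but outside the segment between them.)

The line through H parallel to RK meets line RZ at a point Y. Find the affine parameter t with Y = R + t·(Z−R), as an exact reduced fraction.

Work in coordinates with A = (0, 0), E = (1, 0), R = (0, 1).
1. H is the centroid of triangle EAR ⇒ H = (1/3, 1/3)
2. S lies on line AR with AS:SR = 1:3 ⇒ S = (0, 1/4)
3. J lies on line EA with EJ:JA = -2:3 ⇒ J = (3, 0)
4. Z is the centroid of triangle SHJ ⇒ Z = (10/9, 7/36)
5. K lies on line HE with HK:KE = 5:4 ⇒ K = (19/27, 4/27)
through H parallel to RK: direction (19/27, -23/27); meets RZ at Y = (-200/369, 514/369)
Y = R + t·(Z−R) with t = -20/41

t = -20/41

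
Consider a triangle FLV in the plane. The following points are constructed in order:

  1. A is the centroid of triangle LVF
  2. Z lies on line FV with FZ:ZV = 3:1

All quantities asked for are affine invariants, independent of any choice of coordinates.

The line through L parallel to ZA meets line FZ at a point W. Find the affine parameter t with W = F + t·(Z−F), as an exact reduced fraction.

Set F = (0, 0), L = (1, 0), V = (0, 1); any affine frame gives the same invariant.
1. A is the centroid of triangle LVF ⇒ A = (1/3, 1/3)
2. Z lies on line FV with FZ:ZV = 3:1 ⇒ Z = (0, 3/4)
through L parallel to ZA: direction (1/3, -5/12); meets FZ at W = (0, 5/4)
W = F + t·(Z−F) with t = 5/3

t = 5/3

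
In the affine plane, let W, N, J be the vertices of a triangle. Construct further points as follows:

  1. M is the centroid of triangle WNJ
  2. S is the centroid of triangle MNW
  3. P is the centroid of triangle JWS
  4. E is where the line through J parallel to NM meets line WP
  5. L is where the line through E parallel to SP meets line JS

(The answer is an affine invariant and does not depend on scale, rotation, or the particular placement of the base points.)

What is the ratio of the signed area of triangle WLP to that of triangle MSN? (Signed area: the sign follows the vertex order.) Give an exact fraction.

Assign W = (0, 0), N = (1, 0), J = (0, 1) — the answer is frame-independent, so this choice is without loss of generality.
1. M is the centroid of triangle WNJ ⇒ M = (1/3, 1/3)
2. S is the centroid of triangle MNW ⇒ S = (4/9, 1/9)
3. P is the centroid of triangle JWS ⇒ P = (4/27, 10/27)
4. E is where the line through J parallel to NM meets line WP ⇒ E = (1/3, 5/6)
5. L is where the line through E parallel to SP meets line JS ⇒ L = (-1/9, 11/9)
2·[WLP] = -2/9, 2·[MSN] = 1/9
[WLP]:[MSN] = -2/9:1/9 = -2

[WLP]:[MSN] = -2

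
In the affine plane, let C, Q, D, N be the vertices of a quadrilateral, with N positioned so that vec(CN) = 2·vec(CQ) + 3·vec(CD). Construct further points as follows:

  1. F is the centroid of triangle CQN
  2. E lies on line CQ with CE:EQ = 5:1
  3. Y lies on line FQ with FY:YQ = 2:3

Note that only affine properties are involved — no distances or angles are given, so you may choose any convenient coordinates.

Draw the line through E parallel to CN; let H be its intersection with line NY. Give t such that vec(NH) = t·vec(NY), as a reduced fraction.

t = 25/18

Set C = (0, 0), Q = (1, 0), D = (0, 1), N = (2, 3); any affine frame gives the same invariant.
1. F is the centroid of triangle CQN ⇒ F = (1, 1)
2. E lies on line CQ with CE:EQ = 5:1 ⇒ E = (5/6, 0)
3. Y lies on line FQ with FY:YQ = 2:3 ⇒ Y = (1, 3/5)
through E parallel to CN: direction (2, 3); meets NY at H = (11/18, -1/3)
H = N + t·(Y−N) with t = 25/18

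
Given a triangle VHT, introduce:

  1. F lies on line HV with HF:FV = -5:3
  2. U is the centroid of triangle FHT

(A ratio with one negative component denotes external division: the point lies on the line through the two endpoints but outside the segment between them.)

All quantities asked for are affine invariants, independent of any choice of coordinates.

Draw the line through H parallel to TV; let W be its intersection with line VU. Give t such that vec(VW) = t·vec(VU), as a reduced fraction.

Choose coordinates V = (0, 0), H = (1, 0), T = (0, 1).
1. F lies on line HV with HF:FV = -5:3 ⇒ F = (-3/2, 0)
2. U is the centroid of triangle FHT ⇒ U = (-1/6, 1/3)
through H parallel to TV: direction (0, -1); meets VU at W = (1, -2)
W = V + t·(U−V) with t = -6

t = -6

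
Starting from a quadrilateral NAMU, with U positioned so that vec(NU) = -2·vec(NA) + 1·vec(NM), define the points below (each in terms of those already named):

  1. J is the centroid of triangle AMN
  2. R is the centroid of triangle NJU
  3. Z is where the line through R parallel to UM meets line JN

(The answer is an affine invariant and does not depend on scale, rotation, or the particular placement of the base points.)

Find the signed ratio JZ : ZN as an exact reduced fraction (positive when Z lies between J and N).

JZ:ZN = -1/4

Assign N = (0, 0), A = (1, 0), M = (0, 1), U = (-2, 1) — the answer is frame-independent, so this choice is without loss of generality.
1. J is the centroid of triangle AMN ⇒ J = (1/3, 1/3)
2. R is the centroid of triangle NJU ⇒ R = (-5/9, 4/9)
3. Z is where the line through R parallel to UM meets line JN ⇒ Z = (4/9, 4/9)
Z = J + t·(N−J) with t = -1/3, so JZ:ZN = t:(1−t) = -1/3:4/3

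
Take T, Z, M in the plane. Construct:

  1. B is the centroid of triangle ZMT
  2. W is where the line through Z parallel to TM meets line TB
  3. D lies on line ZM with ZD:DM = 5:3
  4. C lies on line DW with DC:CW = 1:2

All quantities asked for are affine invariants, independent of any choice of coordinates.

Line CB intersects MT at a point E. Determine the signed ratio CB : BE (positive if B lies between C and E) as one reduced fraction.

CB:BE = 3/4

Set T = (0, 0), Z = (1, 0), M = (0, 1); any affine frame gives the same invariant.
1. B is the centroid of triangle ZMT ⇒ B = (1/3, 1/3)
2. W is where the line through Z parallel to TM meets line TB ⇒ W = (1, 1)
3. D lies on line ZM with ZD:DM = 5:3 ⇒ D = (3/8, 5/8)
4. C lies on line DW with DC:CW = 1:2 ⇒ C = (7/12, 3/4)
line CB meets MT at E = (0, -2/9)
B = C + t·(E−C) with t = 3/7, so CB:BE = 3/7:4/7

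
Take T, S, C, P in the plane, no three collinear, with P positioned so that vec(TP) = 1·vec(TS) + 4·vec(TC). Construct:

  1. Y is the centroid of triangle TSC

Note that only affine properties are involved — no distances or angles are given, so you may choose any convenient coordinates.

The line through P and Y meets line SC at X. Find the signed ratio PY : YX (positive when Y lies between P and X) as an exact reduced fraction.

Work in coordinates with T = (0, 0), S = (1, 0), C = (0, 1), P = (1, 4).
1. Y is the centroid of triangle TSC ⇒ Y = (1/3, 1/3)
line PY meets SC at X = (5/13, 8/13)
Y = P + t·(X−P) with t = 13/12, so PY:YX = 13/12:-1/12

PY:YX = -13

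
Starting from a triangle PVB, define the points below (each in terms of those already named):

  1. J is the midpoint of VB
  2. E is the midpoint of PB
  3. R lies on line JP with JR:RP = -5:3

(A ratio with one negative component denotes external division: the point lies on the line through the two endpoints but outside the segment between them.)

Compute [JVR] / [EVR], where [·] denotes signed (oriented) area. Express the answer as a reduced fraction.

[JVR]:[EVR] = 10/13

Assign P = (0, 0), V = (1, 0), B = (0, 1) — the answer is frame-independent, so this choice is without loss of generality.
1. J is the midpoint of VB ⇒ J = (1/2, 1/2)
2. E is the midpoint of PB ⇒ E = (0, 1/2)
3. R lies on line JP with JR:RP = -5:3 ⇒ R = (-3/4, -3/4)
2·[JVR] = -5/4, 2·[EVR] = -13/8
[JVR]:[EVR] = -5/4:-13/8 = 10/13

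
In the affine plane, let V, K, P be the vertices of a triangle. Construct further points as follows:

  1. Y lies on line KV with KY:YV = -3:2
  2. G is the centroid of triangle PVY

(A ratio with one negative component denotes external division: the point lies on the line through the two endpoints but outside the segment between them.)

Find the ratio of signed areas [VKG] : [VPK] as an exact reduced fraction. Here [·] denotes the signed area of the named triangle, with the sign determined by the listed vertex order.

[VKG]:[VPK] = -1/3

Choose coordinates V = (0, 0), K = (1, 0), P = (0, 1).
1. Y lies on line KV with KY:YV = -3:2 ⇒ Y = (-2, 0)
2. G is the centroid of triangle PVY ⇒ G = (-2/3, 1/3)
2·[VKG] = 1/3, 2·[VPK] = -1
[VKG]:[VPK] = 1/3:-1 = -1/3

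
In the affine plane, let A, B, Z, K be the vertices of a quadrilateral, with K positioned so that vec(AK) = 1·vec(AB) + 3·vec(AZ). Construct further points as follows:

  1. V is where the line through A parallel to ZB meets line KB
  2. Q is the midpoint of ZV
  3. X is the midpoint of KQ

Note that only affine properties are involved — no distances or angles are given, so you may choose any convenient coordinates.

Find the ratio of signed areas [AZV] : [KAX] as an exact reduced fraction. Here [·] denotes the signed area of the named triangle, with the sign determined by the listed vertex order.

Set A = (0, 0), B = (1, 0), Z = (0, 1), K = (1, 3); any affine frame gives the same invariant.
1. V is where the line through A parallel to ZB meets line KB ⇒ V = (1, -1)
2. Q is the midpoint of ZV ⇒ Q = (1/2, 0)
3. X is the midpoint of KQ ⇒ X = (3/4, 3/2)
2·[AZV] = -1, 2·[KAX] = 3/4
[AZV]:[KAX] = -1:3/4 = -4/3

[AZV]:[KAX] = -4/3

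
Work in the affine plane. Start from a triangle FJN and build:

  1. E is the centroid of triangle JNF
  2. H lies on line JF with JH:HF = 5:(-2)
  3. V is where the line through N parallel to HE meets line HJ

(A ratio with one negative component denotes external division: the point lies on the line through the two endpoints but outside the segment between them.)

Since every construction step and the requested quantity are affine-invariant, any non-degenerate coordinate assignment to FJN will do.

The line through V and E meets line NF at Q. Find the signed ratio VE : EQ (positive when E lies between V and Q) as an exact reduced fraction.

VE:EQ = -10

Assign F = (0, 0), J = (1, 0), N = (0, 1) — the answer is frame-independent, so this choice is without loss of generality.
1. E is the centroid of triangle JNF ⇒ E = (1/3, 1/3)
2. H lies on line JF with JH:HF = 5:(-2) ⇒ H = (-2/3, 0)
3. V is where the line through N parallel to HE meets line HJ ⇒ V = (-3, 0)
line VE meets NF at Q = (0, 3/10)
E = V + t·(Q−V) with t = 10/9, so VE:EQ = 10/9:-1/9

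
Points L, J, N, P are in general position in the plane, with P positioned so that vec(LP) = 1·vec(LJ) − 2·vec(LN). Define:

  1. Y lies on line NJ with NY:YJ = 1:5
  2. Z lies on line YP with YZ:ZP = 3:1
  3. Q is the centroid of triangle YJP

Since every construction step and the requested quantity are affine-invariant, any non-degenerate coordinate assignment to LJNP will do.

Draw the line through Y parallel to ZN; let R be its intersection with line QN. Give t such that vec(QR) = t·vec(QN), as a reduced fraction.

Choose coordinates L = (0, 0), J = (1, 0), N = (0, 1), P = (1, -2).
1. Y lies on line NJ with NY:YJ = 1:5 ⇒ Y = (1/6, 5/6)
2. Z lies on line YP with YZ:ZP = 3:1 ⇒ Z = (19/24, -31/24)
3. Q is the centroid of triangle YJP ⇒ Q = (13/18, -7/18)
through Y parallel to ZN: direction (-19/24, 55/24); meets QN at R = (13/40, 3/8)
R = Q + t·(N−Q) with t = 11/20

t = 11/20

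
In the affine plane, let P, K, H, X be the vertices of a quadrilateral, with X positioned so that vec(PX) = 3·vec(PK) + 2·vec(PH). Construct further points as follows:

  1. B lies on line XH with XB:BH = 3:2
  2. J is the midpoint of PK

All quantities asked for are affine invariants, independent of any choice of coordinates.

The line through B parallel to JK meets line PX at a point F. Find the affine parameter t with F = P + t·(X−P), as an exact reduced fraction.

Set P = (0, 0), K = (1, 0), H = (0, 1), X = (3, 2); any affine frame gives the same invariant.
1. B lies on line XH with XB:BH = 3:2 ⇒ B = (6/5, 7/5)
2. J is the midpoint of PK ⇒ J = (1/2, 0)
through B parallel to JK: direction (1/2, 0); meets PX at F = (21/10, 7/5)
F = P + t·(X−P) with t = 7/10

t = 7/10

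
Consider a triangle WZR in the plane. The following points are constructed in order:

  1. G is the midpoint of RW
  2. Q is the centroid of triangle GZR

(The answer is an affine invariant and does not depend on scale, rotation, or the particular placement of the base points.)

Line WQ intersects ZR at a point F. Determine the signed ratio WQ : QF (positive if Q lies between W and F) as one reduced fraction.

WQ:QF = 5

Work in coordinates with W = (0, 0), Z = (1, 0), R = (0, 1).
1. G is the midpoint of RW ⇒ G = (0, 1/2)
2. Q is the centroid of triangle GZR ⇒ Q = (1/3, 1/2)
line WQ meets ZR at F = (2/5, 3/5)
Q = W + t·(F−W) with t = 5/6, so WQ:QF = 5/6:1/6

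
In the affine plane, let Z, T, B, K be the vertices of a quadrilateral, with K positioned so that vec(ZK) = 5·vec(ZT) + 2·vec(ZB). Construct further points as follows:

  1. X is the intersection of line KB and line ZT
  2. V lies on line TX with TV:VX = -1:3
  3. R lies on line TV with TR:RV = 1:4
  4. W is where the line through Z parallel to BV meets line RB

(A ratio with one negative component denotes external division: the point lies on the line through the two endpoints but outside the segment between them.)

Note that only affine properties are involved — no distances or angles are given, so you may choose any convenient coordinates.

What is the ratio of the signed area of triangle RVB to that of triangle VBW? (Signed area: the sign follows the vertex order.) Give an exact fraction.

Assign Z = (0, 0), T = (1, 0), B = (0, 1), K = (5, 2) — the answer is frame-independent, so this choice is without loss of generality.
1. X is the intersection of line KB and line ZT ⇒ X = (-5, 0)
2. V lies on line TX with TV:VX = -1:3 ⇒ V = (4, 0)
3. R lies on line TV with TR:RV = 1:4 ⇒ R = (8/5, 0)
4. W is where the line through Z parallel to BV meets line RB ⇒ W = (8/3, -2/3)
2·[RVB] = 12/5, 2·[VBW] = 4
[RVB]:[VBW] = 12/5:4 = 3/5

[RVB]:[VBW] = 3/5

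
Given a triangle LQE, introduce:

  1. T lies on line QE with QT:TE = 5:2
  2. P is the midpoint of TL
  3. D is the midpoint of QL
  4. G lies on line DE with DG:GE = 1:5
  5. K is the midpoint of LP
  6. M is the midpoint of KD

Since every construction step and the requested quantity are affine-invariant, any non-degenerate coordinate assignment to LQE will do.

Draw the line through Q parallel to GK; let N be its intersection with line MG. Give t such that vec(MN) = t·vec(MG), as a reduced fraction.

t = -15/19

Set L = (0, 0), Q = (1, 0), E = (0, 1); any affine frame gives the same invariant.
1. T lies on line QE with QT:TE = 5:2 ⇒ T = (2/7, 5/7)
2. P is the midpoint of TL ⇒ P = (1/7, 5/14)
3. D is the midpoint of QL ⇒ D = (1/2, 0)
4. G lies on line DE with DG:GE = 1:5 ⇒ G = (5/12, 1/6)
5. K is the midpoint of LP ⇒ K = (1/14, 5/28)
6. M is the midpoint of KD ⇒ M = (2/7, 5/56)
through Q parallel to GK: direction (-29/84, 1/84); meets MG at N = (97/532, 15/532)
N = M + t·(G−M) with t = -15/19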